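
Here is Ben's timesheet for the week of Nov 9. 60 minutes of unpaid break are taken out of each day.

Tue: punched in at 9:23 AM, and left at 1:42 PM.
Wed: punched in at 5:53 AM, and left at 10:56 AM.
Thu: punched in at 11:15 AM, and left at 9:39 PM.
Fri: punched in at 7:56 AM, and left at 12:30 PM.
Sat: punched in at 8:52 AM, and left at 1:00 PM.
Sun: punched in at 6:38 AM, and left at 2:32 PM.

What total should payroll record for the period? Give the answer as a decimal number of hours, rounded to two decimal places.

30.37 hours

Tue: 9:23 AM–1:42 PM = 4 h 19 min; less 60 min break → 3 h 19 min
Wed: 5:53 AM–10:56 AM = 5 h 3 min; less 60 min break → 4 h 3 min
Thu: 11:15 AM–9:39 PM = 10 h 24 min; less 60 min break → 9 h 24 min
Fri: 7:56 AM–12:30 PM = 4 h 34 min; less 60 min break → 3 h 34 min
Sat: 8:52 AM–1:00 PM = 4 h 8 min; less 60 min break → 3 h 8 min
Sun: 6:38 AM–2:32 PM = 7 h 54 min; less 60 min break → 6 h 54 min
Total: 3 h 19 min + 4 h 3 min + 9 h 24 min + 3 h 34 min + 3 h 8 min + 6 h 54 min = 30 h 22 min.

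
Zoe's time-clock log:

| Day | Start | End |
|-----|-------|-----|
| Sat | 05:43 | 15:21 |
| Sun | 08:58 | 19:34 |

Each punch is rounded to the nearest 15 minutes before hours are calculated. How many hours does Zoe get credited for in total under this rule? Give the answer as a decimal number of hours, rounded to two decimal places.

Sat: in 05:43→05:45, out 15:21→15:15; 9 h 30 min
Sun: in 08:58→09:00, out 19:34→19:30; 10 h 30 min
Total credited: 20 h 0 min.

20.00 hours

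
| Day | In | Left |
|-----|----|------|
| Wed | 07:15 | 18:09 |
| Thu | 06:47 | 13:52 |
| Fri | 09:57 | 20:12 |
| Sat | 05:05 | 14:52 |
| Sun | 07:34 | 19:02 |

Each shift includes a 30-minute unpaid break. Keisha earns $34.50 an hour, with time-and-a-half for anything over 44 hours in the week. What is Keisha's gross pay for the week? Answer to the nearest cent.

Wed: 07:15–18:09 = 10 h 54 min; less 30 min break → 10 h 24 min
Thu: 06:47–13:52 = 7 h 5 min; less 30 min break → 6 h 35 min
Fri: 09:57–20:12 = 10 h 15 min; less 30 min break → 9 h 45 min
Sat: 05:05–14:52 = 9 h 47 min; less 30 min break → 9 h 17 min
Sun: 07:34–19:02 = 11 h 28 min; less 30 min break → 10 h 58 min
Total worked: 46 h 59 min = 2819 min.
Regular 44 h 0 min = 2640 min at $34.50/h; overtime 2 h 59 min = 179 min at $51.75/h.
Pay = (2640 × $34.50 + 179 × $51.75) ÷ 60 = $1672.39.

$1672.39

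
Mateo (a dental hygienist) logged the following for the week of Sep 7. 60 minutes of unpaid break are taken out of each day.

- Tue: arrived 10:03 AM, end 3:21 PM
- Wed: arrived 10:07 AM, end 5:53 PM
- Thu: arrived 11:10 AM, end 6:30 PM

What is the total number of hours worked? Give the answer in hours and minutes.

17 h 24 min

Tue: 10:03 AM–3:21 PM = 5 h 18 min; less 60 min break → 4 h 18 min
Wed: 10:07 AM–5:53 PM = 7 h 46 min; less 60 min break → 6 h 46 min
Thu: 11:10 AM–6:30 PM = 7 h 20 min; less 60 min break → 6 h 20 min
Total: 4 h 18 min + 6 h 46 min + 6 h 20 min = 17 h 24 min.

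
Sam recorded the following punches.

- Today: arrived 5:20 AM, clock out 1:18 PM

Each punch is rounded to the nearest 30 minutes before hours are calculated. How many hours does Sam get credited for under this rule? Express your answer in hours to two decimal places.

Today: in 5:20 AM→5:30 AM, out 1:18 PM→1:30 PM; 8 h 0 min

8.00 hours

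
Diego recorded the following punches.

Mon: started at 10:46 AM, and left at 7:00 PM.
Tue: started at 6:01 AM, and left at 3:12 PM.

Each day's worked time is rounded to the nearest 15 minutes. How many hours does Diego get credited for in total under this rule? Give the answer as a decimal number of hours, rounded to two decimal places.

17.50 hours

Mon: 10:46 AM–7:00 PM = 8 h 14 min → rounds to 8 h 15 min
Tue: 6:01 AM–3:12 PM = 9 h 11 min → rounds to 9 h 15 min
Total credited: 17 h 30 min.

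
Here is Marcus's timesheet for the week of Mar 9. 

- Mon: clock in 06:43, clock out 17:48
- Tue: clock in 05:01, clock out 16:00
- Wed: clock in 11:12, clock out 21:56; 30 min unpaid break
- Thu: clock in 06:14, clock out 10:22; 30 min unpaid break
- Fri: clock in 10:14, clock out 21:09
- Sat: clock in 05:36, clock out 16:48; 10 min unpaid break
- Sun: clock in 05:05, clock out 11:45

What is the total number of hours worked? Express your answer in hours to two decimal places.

64.55 hours

Mon: 06:43–17:48 = 11 h 5 min
Tue: 05:01–16:00 = 10 h 59 min
Wed: 11:12–21:56 = 10 h 44 min; less 30 min break → 10 h 14 min
Thu: 06:14–10:22 = 4 h 8 min; less 30 min break → 3 h 38 min
Fri: 10:14–21:09 = 10 h 55 min
Sat: 05:36–16:48 = 11 h 12 min; less 10 min break → 11 h 2 min
Sun: 05:05–11:45 = 6 h 40 min
Total: 11 h 5 min + 10 h 59 min + 10 h 14 min + 3 h 38 min + 10 h 55 min + 11 h 2 min + 6 h 40 min = 64 h 33 min.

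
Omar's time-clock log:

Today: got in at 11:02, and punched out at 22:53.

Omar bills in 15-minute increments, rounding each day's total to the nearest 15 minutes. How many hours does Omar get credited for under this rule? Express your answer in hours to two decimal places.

11.75 hours

Today: 11:02–22:53 = 11 h 51 min → rounds to 11 h 45 min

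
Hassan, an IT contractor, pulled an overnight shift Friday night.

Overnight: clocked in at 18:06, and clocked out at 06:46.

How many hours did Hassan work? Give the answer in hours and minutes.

12 h 40 min

Overnight: 18:06 → midnight = 5 h 54 min; midnight → 06:46 = 6 h 46 min; span 12 h 40 min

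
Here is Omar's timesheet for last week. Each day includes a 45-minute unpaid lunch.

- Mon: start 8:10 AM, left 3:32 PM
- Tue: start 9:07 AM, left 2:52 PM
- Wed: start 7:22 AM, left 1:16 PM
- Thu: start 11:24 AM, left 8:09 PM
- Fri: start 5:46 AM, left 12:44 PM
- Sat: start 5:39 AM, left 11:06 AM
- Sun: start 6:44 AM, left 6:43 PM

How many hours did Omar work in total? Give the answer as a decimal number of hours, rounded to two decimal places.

Mon: 8:10 AM–3:32 PM = 7 h 22 min; less 45 min break → 6 h 37 min
Tue: 9:07 AM–2:52 PM = 5 h 45 min; less 45 min break → 5 h 0 min
Wed: 7:22 AM–1:16 PM = 5 h 54 min; less 45 min break → 5 h 9 min
Thu: 11:24 AM–8:09 PM = 8 h 45 min; less 45 min break → 8 h 0 min
Fri: 5:46 AM–12:44 PM = 6 h 58 min; less 45 min break → 6 h 13 min
Sat: 5:39 AM–11:06 AM = 5 h 27 min; less 45 min break → 4 h 42 min
Sun: 6:44 AM–6:43 PM = 11 h 59 min; less 45 min break → 11 h 14 min
Total: 6 h 37 min + 5 h 0 min + 5 h 9 min + 8 h 0 min + 6 h 13 min + 4 h 42 min + 11 h 14 min = 46 h 55 min.

46.92 hours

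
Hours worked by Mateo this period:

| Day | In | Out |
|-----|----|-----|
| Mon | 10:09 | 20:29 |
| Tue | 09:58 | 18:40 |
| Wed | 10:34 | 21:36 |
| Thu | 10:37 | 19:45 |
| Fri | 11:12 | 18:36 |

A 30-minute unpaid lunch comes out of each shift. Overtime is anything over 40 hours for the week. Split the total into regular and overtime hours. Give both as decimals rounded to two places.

Regular 40.00 hours, overtime 4.10 hours

Mon: 10:09–20:29 = 10 h 20 min; less 30 min break → 9 h 50 min
Tue: 09:58–18:40 = 8 h 42 min; less 30 min break → 8 h 12 min
Wed: 10:34–21:36 = 11 h 2 min; less 30 min break → 10 h 32 min
Thu: 10:37–19:45 = 9 h 8 min; less 30 min break → 8 h 38 min
Fri: 11:12–18:36 = 7 h 24 min; less 30 min break → 6 h 54 min
Total worked: 44 h 6 min = 44.10 h.
Threshold 40 h → overtime 4 h 6 min, regular 40 h 0 min.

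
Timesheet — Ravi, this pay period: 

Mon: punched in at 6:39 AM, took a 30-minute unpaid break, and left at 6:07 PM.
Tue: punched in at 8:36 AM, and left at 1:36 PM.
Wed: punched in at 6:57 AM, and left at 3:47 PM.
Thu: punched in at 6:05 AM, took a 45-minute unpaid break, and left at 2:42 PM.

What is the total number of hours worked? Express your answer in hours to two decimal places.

32.67 hours

Mon: 6:39 AM–6:07 PM = 11 h 28 min; less 30 min break → 10 h 58 min
Tue: 8:36 AM–1:36 PM = 5 h 0 min
Wed: 6:57 AM–3:47 PM = 8 h 50 min
Thu: 6:05 AM–2:42 PM = 8 h 37 min; less 45 min break → 7 h 52 min
Total: 10 h 58 min + 5 h 0 min + 8 h 50 min + 7 h 52 min = 32 h 40 min.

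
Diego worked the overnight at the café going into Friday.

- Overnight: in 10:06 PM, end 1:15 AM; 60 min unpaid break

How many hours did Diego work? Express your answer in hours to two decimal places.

2.15 hours

Overnight: 10:06 PM → midnight = 1 h 54 min; midnight → 1:15 AM = 1 h 15 min; span 3 h 9 min; less 60 min break → 2 h 9 min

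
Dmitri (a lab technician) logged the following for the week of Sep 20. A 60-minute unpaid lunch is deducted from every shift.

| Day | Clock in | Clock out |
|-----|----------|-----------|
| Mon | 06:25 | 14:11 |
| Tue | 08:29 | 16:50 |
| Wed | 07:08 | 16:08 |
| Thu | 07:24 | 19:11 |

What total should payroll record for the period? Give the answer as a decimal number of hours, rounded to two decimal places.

Mon: 06:25–14:11 = 7 h 46 min; less 60 min break → 6 h 46 min
Tue: 08:29–16:50 = 8 h 21 min; less 60 min break → 7 h 21 min
Wed: 07:08–16:08 = 9 h 0 min; less 60 min break → 8 h 0 min
Thu: 07:24–19:11 = 11 h 47 min; less 60 min break → 10 h 47 min
Total: 6 h 46 min + 7 h 21 min + 8 h 0 min + 10 h 47 min = 32 h 54 min.

32.90 hours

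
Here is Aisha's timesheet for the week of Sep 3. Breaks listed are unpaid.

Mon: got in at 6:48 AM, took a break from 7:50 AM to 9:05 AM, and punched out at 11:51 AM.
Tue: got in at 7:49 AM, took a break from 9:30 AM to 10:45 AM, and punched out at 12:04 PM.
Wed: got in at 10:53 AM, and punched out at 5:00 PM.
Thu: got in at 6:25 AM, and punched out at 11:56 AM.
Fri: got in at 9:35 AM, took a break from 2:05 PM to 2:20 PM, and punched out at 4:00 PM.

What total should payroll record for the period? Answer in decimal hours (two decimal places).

Mon: 6:48 AM–11:51 AM = 5 h 3 min; less 75 min break → 3 h 48 min
Tue: 7:49 AM–12:04 PM = 4 h 15 min; less 75 min break → 3 h 0 min
Wed: 10:53 AM–5:00 PM = 6 h 7 min
Thu: 6:25 AM–11:56 AM = 5 h 31 min
Fri: 9:35 AM–4:00 PM = 6 h 25 min; less 15 min break → 6 h 10 min
Total: 3 h 48 min + 3 h 0 min + 6 h 7 min + 5 h 31 min + 6 h 10 min = 24 h 36 min.

24.60 hours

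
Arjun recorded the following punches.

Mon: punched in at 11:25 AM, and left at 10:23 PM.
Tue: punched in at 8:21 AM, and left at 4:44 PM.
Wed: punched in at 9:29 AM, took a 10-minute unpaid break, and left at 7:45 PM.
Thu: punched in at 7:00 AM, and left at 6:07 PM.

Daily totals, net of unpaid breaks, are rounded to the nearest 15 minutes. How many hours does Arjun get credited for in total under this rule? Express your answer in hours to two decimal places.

Mon: 11:25 AM–10:23 PM = 10 h 58 min → rounds to 11 h 0 min
Tue: 8:21 AM–4:44 PM = 8 h 23 min → rounds to 8 h 30 min
Wed: 9:29 AM–7:45 PM = 10 h 16 min − 10 min = 10 h 6 min → rounds to 10 h 0 min
Thu: 7:00 AM–6:07 PM = 11 h 7 min → rounds to 11 h 0 min
Total credited: 40 h 30 min.

40.50 hours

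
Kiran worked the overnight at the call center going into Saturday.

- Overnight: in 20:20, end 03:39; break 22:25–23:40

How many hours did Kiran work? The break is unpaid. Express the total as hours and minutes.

Overnight: 20:20 → midnight = 3 h 40 min; midnight → 03:39 = 3 h 39 min; span 7 h 19 min; less 75 min break → 6 h 4 min

6 h 4 min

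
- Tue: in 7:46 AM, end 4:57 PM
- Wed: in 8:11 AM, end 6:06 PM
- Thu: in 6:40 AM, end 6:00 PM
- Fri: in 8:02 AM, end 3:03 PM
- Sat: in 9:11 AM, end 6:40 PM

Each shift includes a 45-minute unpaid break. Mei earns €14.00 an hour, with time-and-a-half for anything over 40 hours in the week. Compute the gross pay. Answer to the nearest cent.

Tue: 7:46 AM–4:57 PM = 9 h 11 min; less 45 min break → 8 h 26 min
Wed: 8:11 AM–6:06 PM = 9 h 55 min; less 45 min break → 9 h 10 min
Thu: 6:40 AM–6:00 PM = 11 h 20 min; less 45 min break → 10 h 35 min
Fri: 8:02 AM–3:03 PM = 7 h 1 min; less 45 min break → 6 h 16 min
Sat: 9:11 AM–6:40 PM = 9 h 29 min; less 45 min break → 8 h 44 min
Total worked: 43 h 11 min = 2591 min.
Regular 40 h 0 min = 2400 min at €14.00/h; overtime 3 h 11 min = 191 min at €21.00/h.
Pay = (2400 × €14.00 + 191 × €21.00) ÷ 60 = €626.85.

€626.85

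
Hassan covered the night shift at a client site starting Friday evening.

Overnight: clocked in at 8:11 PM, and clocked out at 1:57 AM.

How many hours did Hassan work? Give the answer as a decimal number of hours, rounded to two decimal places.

5.77 hours

Overnight: 8:11 PM → midnight = 3 h 49 min; midnight → 1:57 AM = 1 h 57 min; span 5 h 46 min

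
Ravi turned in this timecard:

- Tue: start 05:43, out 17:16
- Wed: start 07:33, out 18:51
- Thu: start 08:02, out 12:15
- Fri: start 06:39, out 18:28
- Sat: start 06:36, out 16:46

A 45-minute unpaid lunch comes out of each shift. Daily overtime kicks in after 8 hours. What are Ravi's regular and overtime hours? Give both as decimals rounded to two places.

Tue: 05:43–17:16 = 11 h 33 min; less 45 min break → 10 h 48 min
Wed: 07:33–18:51 = 11 h 18 min; less 45 min break → 10 h 33 min
Thu: 08:02–12:15 = 4 h 13 min; less 45 min break → 3 h 28 min
Fri: 06:39–18:28 = 11 h 49 min; less 45 min break → 11 h 4 min
Sat: 06:36–16:46 = 10 h 10 min; less 45 min break → 9 h 25 min
Tue reg 8 h 0 min / OT 2 h 48 min; Wed reg 8 h 0 min / OT 2 h 33 min; Thu reg 3 h 28 min / OT 0 h 0 min; Fri reg 8 h 0 min / OT 3 h 4 min; Sat reg 8 h 0 min / OT 1 h 25 min.
Totals: regular 35 h 28 min, overtime 9 h 50 min.

Regular 35.47 hours, overtime 9.83 hours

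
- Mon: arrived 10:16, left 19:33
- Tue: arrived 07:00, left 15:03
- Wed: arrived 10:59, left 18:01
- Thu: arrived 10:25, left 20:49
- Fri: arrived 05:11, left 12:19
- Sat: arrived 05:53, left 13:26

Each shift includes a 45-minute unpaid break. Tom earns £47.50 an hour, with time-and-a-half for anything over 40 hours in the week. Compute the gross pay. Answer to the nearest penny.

£2252.69

Mon: 10:16–19:33 = 9 h 17 min; less 45 min break → 8 h 32 min
Tue: 07:00–15:03 = 8 h 3 min; less 45 min break → 7 h 18 min
Wed: 10:59–18:01 = 7 h 2 min; less 45 min break → 6 h 17 min
Thu: 10:25–20:49 = 10 h 24 min; less 45 min break → 9 h 39 min
Fri: 05:11–12:19 = 7 h 8 min; less 45 min break → 6 h 23 min
Sat: 05:53–13:26 = 7 h 33 min; less 45 min break → 6 h 48 min
Total worked: 44 h 57 min = 2697 min.
Regular 40 h 0 min = 2400 min at £47.50/h; overtime 4 h 57 min = 297 min at £71.25/h.
Pay = (2400 × £47.50 + 297 × £71.25) ÷ 60 = £2252.69.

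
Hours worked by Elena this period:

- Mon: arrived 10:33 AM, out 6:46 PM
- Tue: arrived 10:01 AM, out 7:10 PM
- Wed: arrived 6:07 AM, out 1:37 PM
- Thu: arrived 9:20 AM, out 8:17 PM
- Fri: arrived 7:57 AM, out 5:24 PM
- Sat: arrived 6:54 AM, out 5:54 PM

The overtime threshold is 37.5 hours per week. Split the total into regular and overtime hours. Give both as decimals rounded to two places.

Mon: 10:33 AM–6:46 PM = 8 h 13 min
Tue: 10:01 AM–7:10 PM = 9 h 9 min
Wed: 6:07 AM–1:37 PM = 7 h 30 min
Thu: 9:20 AM–8:17 PM = 10 h 57 min
Fri: 7:57 AM–5:24 PM = 9 h 27 min
Sat: 6:54 AM–5:54 PM = 11 h 0 min
Total worked: 56 h 16 min = 56.27 h.
Threshold 37.5 h → overtime 18 h 46 min, regular 37 h 30 min.

Regular 37.50 hours, overtime 18.77 hours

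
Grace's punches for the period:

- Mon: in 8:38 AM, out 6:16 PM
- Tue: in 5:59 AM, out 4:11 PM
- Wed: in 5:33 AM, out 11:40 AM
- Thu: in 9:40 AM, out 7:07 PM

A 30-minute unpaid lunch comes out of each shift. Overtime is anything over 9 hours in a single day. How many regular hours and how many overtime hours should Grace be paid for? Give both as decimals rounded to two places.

Mon: 8:38 AM–6:16 PM = 9 h 38 min; less 30 min break → 9 h 8 min
Tue: 5:59 AM–4:11 PM = 10 h 12 min; less 30 min break → 9 h 42 min
Wed: 5:33 AM–11:40 AM = 6 h 7 min; less 30 min break → 5 h 37 min
Thu: 9:40 AM–7:07 PM = 9 h 27 min; less 30 min break → 8 h 57 min
Mon reg 9 h 0 min / OT 0 h 8 min; Tue reg 9 h 0 min / OT 0 h 42 min; Wed reg 5 h 37 min / OT 0 h 0 min; Thu reg 8 h 57 min / OT 0 h 0 min.
Totals: regular 32 h 34 min, overtime 0 h 50 min.

Regular 32.57 hours, overtime 0.83 hours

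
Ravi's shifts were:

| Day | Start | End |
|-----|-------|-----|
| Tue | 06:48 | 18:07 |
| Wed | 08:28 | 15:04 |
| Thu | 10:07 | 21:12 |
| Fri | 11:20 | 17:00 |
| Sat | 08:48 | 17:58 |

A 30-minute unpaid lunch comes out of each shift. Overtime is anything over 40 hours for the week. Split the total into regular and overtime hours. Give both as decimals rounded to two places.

Regular 40.00 hours, overtime 1.33 hours

Tue: 06:48–18:07 = 11 h 19 min; less 30 min break → 10 h 49 min
Wed: 08:28–15:04 = 6 h 36 min; less 30 min break → 6 h 6 min
Thu: 10:07–21:12 = 11 h 5 min; less 30 min break → 10 h 35 min
Fri: 11:20–17:00 = 5 h 40 min; less 30 min break → 5 h 10 min
Sat: 08:48–17:58 = 9 h 10 min; less 30 min break → 8 h 40 min
Total worked: 41 h 20 min = 41.33 h.
Threshold 40 h → overtime 1 h 20 min, regular 40 h 0 min.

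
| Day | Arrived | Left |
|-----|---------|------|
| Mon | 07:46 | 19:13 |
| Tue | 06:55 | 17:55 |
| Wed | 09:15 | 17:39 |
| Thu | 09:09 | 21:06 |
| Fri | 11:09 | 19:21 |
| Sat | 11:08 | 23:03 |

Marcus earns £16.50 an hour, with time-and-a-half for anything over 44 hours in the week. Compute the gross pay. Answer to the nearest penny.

£1194.19

Mon: 07:46–19:13 = 11 h 27 min
Tue: 06:55–17:55 = 11 h 0 min
Wed: 09:15–17:39 = 8 h 24 min
Thu: 09:09–21:06 = 11 h 57 min
Fri: 11:09–19:21 = 8 h 12 min
Sat: 11:08–23:03 = 11 h 55 min
Total worked: 62 h 55 min = 3775 min.
Regular 44 h 0 min = 2640 min at £16.50/h; overtime 18 h 55 min = 1135 min at £24.75/h.
Pay = (2640 × £16.50 + 1135 × £24.75) ÷ 60 = £1194.19.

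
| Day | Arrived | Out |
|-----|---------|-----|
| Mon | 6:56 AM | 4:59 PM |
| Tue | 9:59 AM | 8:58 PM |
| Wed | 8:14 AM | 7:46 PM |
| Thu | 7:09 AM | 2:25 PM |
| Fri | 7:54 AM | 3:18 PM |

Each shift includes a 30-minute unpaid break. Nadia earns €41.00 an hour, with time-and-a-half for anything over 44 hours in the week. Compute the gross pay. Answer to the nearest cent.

€1849.10

Mon: 6:56 AM–4:59 PM = 10 h 3 min; less 30 min break → 9 h 33 min
Tue: 9:59 AM–8:58 PM = 10 h 59 min; less 30 min break → 10 h 29 min
Wed: 8:14 AM–7:46 PM = 11 h 32 min; less 30 min break → 11 h 2 min
Thu: 7:09 AM–2:25 PM = 7 h 16 min; less 30 min break → 6 h 46 min
Fri: 7:54 AM–3:18 PM = 7 h 24 min; less 30 min break → 6 h 54 min
Total worked: 44 h 44 min = 2684 min.
Regular 44 h 0 min = 2640 min at €41.00/h; overtime 0 h 44 min = 44 min at €61.50/h.
Pay = (2640 × €41.00 + 44 × €61.50) ÷ 60 = €1849.10.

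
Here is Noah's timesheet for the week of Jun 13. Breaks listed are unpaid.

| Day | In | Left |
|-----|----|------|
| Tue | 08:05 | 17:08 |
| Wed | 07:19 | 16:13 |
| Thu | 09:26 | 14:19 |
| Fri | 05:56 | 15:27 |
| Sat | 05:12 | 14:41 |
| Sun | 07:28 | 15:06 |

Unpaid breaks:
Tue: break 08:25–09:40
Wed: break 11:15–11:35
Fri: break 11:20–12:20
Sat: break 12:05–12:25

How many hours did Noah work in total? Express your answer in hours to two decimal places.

46.55 hours

Tue: 08:05–17:08 = 9 h 3 min; less 75 min break → 7 h 48 min
Wed: 07:19–16:13 = 8 h 54 min; less 20 min break → 8 h 34 min
Thu: 09:26–14:19 = 4 h 53 min
Fri: 05:56–15:27 = 9 h 31 min; less 60 min break → 8 h 31 min
Sat: 05:12–14:41 = 9 h 29 min; less 20 min break → 9 h 9 min
Sun: 07:28–15:06 = 7 h 38 min
Total: 7 h 48 min + 8 h 34 min + 4 h 53 min + 8 h 31 min + 9 h 9 min + 7 h 38 min = 46 h 33 min.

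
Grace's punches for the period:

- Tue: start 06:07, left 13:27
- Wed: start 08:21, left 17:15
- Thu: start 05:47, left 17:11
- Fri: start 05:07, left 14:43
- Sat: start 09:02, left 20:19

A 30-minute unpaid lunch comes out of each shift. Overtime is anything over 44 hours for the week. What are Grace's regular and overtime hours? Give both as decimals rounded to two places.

Tue: 06:07–13:27 = 7 h 20 min; less 30 min break → 6 h 50 min
Wed: 08:21–17:15 = 8 h 54 min; less 30 min break → 8 h 24 min
Thu: 05:47–17:11 = 11 h 24 min; less 30 min break → 10 h 54 min
Fri: 05:07–14:43 = 9 h 36 min; less 30 min break → 9 h 6 min
Sat: 09:02–20:19 = 11 h 17 min; less 30 min break → 10 h 47 min
Total worked: 46 h 1 min = 46.02 h.
Threshold 44 h → overtime 2 h 1 min, regular 44 h 0 min.

Regular 44.00 hours, overtime 2.02 hours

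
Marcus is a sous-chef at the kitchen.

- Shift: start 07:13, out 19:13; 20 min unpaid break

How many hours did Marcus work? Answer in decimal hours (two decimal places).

11.67 hours

Shift: 07:13–19:13 = 12 h 0 min; less 20 min break → 11 h 40 min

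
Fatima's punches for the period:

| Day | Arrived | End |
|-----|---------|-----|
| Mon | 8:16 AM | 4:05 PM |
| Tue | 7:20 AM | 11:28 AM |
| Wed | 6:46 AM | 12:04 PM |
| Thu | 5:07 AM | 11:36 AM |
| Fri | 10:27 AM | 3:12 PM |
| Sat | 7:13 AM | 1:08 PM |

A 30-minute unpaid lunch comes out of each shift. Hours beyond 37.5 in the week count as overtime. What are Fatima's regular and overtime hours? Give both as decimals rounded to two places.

Regular 31.40 hours, overtime 0.00 hours

Mon: 8:16 AM–4:05 PM = 7 h 49 min; less 30 min break → 7 h 19 min
Tue: 7:20 AM–11:28 AM = 4 h 8 min; less 30 min break → 3 h 38 min
Wed: 6:46 AM–12:04 PM = 5 h 18 min; less 30 min break → 4 h 48 min
Thu: 5:07 AM–11:36 AM = 6 h 29 min; less 30 min break → 5 h 59 min
Fri: 10:27 AM–3:12 PM = 4 h 45 min; less 30 min break → 4 h 15 min
Sat: 7:13 AM–1:08 PM = 5 h 55 min; less 30 min break → 5 h 25 min
Total worked: 31 h 24 min = 31.40 h.
Threshold 37.5 h → overtime 0 h 0 min, regular 31 h 24 min.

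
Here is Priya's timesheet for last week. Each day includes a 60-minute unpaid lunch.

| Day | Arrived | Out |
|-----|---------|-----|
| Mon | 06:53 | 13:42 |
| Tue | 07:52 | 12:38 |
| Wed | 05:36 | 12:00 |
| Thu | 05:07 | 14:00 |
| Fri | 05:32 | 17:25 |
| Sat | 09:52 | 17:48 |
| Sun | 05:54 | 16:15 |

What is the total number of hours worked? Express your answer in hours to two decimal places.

Mon: 06:53–13:42 = 6 h 49 min; less 60 min break → 5 h 49 min
Tue: 07:52–12:38 = 4 h 46 min; less 60 min break → 3 h 46 min
Wed: 05:36–12:00 = 6 h 24 min; less 60 min break → 5 h 24 min
Thu: 05:07–14:00 = 8 h 53 min; less 60 min break → 7 h 53 min
Fri: 05:32–17:25 = 11 h 53 min; less 60 min break → 10 h 53 min
Sat: 09:52–17:48 = 7 h 56 min; less 60 min break → 6 h 56 min
Sun: 05:54–16:15 = 10 h 21 min; less 60 min break → 9 h 21 min
Total: 5 h 49 min + 3 h 46 min + 5 h 24 min + 7 h 53 min + 10 h 53 min + 6 h 56 min + 9 h 21 min = 50 h 2 min.

50.03 hours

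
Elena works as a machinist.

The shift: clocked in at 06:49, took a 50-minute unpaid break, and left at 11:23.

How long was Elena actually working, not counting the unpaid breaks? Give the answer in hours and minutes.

The shift: 06:49–11:23 = 4 h 34 min; less 50 min break → 3 h 44 min

3 h 44 min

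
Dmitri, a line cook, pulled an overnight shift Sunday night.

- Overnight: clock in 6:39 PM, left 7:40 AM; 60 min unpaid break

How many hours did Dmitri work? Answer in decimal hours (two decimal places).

Overnight: 6:39 PM → midnight = 5 h 21 min; midnight → 7:40 AM = 7 h 40 min; span 13 h 1 min; less 60 min break → 12 h 1 min

12.02 hours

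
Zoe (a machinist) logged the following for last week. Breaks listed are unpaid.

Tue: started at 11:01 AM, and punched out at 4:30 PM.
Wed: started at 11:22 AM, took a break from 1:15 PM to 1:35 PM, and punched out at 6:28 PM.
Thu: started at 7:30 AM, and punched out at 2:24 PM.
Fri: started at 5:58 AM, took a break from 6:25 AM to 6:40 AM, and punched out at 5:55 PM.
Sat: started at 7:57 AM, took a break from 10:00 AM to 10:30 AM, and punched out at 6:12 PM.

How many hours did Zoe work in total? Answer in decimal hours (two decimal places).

Tue: 11:01 AM–4:30 PM = 5 h 29 min
Wed: 11:22 AM–6:28 PM = 7 h 6 min; less 20 min break → 6 h 46 min
Thu: 7:30 AM–2:24 PM = 6 h 54 min
Fri: 5:58 AM–5:55 PM = 11 h 57 min; less 15 min break → 11 h 42 min
Sat: 7:57 AM–6:12 PM = 10 h 15 min; less 30 min break → 9 h 45 min
Total: 5 h 29 min + 6 h 46 min + 6 h 54 min + 11 h 42 min + 9 h 45 min = 40 h 36 min.

40.60 hours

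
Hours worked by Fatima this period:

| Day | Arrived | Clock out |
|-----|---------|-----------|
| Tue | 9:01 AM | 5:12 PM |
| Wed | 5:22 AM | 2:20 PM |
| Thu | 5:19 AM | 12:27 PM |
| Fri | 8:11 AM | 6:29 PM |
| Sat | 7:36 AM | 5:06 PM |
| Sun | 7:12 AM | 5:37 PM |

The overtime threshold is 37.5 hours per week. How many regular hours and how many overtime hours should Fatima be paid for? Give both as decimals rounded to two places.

Regular 37.50 hours, overtime 17.00 hours

Tue: 9:01 AM–5:12 PM = 8 h 11 min
Wed: 5:22 AM–2:20 PM = 8 h 58 min
Thu: 5:19 AM–12:27 PM = 7 h 8 min
Fri: 8:11 AM–6:29 PM = 10 h 18 min
Sat: 7:36 AM–5:06 PM = 9 h 30 min
Sun: 7:12 AM–5:37 PM = 10 h 25 min
Total worked: 54 h 30 min = 54.50 h.
Threshold 37.5 h → overtime 17 h 0 min, regular 37 h 30 min.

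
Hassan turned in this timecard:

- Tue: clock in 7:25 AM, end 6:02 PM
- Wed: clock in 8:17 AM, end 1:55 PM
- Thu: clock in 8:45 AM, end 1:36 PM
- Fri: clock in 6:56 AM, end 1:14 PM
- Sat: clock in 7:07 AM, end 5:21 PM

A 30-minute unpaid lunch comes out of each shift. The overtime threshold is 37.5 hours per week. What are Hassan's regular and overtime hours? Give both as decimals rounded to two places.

Regular 35.13 hours, overtime 0.00 hours

Tue: 7:25 AM–6:02 PM = 10 h 37 min; less 30 min break → 10 h 7 min
Wed: 8:17 AM–1:55 PM = 5 h 38 min; less 30 min break → 5 h 8 min
Thu: 8:45 AM–1:36 PM = 4 h 51 min; less 30 min break → 4 h 21 min
Fri: 6:56 AM–1:14 PM = 6 h 18 min; less 30 min break → 5 h 48 min
Sat: 7:07 AM–5:21 PM = 10 h 14 min; less 30 min break → 9 h 44 min
Total worked: 35 h 8 min = 35.13 h.
Threshold 37.5 h → overtime 0 h 0 min, regular 35 h 8 min.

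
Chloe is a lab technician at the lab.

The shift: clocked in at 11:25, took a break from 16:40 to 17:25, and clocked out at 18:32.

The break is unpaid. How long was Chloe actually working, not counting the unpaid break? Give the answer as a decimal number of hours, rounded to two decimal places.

6.37 hours

The shift: 11:25–18:32 = 7 h 7 min; less 45 min break → 6 h 22 min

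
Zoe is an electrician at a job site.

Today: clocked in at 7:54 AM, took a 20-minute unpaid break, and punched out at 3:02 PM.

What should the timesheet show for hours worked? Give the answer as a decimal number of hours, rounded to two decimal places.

6.80 hours

Today: 7:54 AM–3:02 PM = 7 h 8 min; less 20 min break → 6 h 48 min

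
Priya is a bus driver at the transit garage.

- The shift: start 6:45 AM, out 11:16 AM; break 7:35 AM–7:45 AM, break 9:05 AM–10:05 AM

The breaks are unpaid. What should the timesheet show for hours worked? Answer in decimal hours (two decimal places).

The shift: 6:45 AM–11:16 AM = 4 h 31 min; less 70 min break → 3 h 21 min

3.35 hours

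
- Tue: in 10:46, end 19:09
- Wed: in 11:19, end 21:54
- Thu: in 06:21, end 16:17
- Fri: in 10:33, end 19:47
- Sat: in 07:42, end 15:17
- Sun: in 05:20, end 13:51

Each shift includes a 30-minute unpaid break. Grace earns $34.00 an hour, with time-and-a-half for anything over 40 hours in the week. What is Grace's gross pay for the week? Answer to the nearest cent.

Tue: 10:46–19:09 = 8 h 23 min; less 30 min break → 7 h 53 min
Wed: 11:19–21:54 = 10 h 35 min; less 30 min break → 10 h 5 min
Thu: 06:21–16:17 = 9 h 56 min; less 30 min break → 9 h 26 min
Fri: 10:33–19:47 = 9 h 14 min; less 30 min break → 8 h 44 min
Sat: 07:42–15:17 = 7 h 35 min; less 30 min break → 7 h 5 min
Sun: 05:20–13:51 = 8 h 31 min; less 30 min break → 8 h 1 min
Total worked: 51 h 14 min = 3074 min.
Regular 40 h 0 min = 2400 min at $34.00/h; overtime 11 h 14 min = 674 min at $51.00/h.
Pay = (2400 × $34.00 + 674 × $51.00) ÷ 60 = $1932.90.

$1932.90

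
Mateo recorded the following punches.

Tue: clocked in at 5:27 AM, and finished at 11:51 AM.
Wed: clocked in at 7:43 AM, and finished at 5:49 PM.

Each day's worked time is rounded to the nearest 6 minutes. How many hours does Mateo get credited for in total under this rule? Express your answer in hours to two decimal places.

16.50 hours

Tue: 5:27 AM–11:51 AM = 6 h 24 min → rounds to 6 h 24 min
Wed: 7:43 AM–5:49 PM = 10 h 6 min → rounds to 10 h 6 min
Total credited: 16 h 30 min.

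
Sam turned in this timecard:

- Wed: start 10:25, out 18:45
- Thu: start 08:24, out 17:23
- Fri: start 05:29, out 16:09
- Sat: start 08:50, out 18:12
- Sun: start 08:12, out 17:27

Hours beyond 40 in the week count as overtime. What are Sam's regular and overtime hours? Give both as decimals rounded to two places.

Wed: 10:25–18:45 = 8 h 20 min
Thu: 08:24–17:23 = 8 h 59 min
Fri: 05:29–16:09 = 10 h 40 min
Sat: 08:50–18:12 = 9 h 22 min
Sun: 08:12–17:27 = 9 h 15 min
Total worked: 46 h 36 min = 46.60 h.
Threshold 40 h → overtime 6 h 36 min, regular 40 h 0 min.

Regular 40.00 hours, overtime 6.60 hours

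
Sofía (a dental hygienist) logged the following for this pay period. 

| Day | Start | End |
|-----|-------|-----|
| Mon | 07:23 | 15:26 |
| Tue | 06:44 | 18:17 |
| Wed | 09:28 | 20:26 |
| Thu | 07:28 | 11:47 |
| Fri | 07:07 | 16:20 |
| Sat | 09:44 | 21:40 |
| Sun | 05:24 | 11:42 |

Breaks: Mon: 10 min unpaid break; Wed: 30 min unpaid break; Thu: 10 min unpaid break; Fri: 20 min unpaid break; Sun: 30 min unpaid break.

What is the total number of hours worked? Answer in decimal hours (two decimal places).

60.67 hours

Mon: 07:23–15:26 = 8 h 3 min; less 10 min break → 7 h 53 min
Tue: 06:44–18:17 = 11 h 33 min
Wed: 09:28–20:26 = 10 h 58 min; less 30 min break → 10 h 28 min
Thu: 07:28–11:47 = 4 h 19 min; less 10 min break → 4 h 9 min
Fri: 07:07–16:20 = 9 h 13 min; less 20 min break → 8 h 53 min
Sat: 09:44–21:40 = 11 h 56 min
Sun: 05:24–11:42 = 6 h 18 min; less 30 min break → 5 h 48 min
Total: 7 h 53 min + 11 h 33 min + 10 h 28 min + 4 h 9 min + 8 h 53 min + 11 h 56 min + 5 h 48 min = 60 h 40 min.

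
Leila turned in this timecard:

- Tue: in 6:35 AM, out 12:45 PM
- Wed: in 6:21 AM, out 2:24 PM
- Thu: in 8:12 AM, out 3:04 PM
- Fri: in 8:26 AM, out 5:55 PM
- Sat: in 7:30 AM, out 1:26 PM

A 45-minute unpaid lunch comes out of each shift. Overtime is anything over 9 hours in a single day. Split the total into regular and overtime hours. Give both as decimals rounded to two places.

Tue: 6:35 AM–12:45 PM = 6 h 10 min; less 45 min break → 5 h 25 min
Wed: 6:21 AM–2:24 PM = 8 h 3 min; less 45 min break → 7 h 18 min
Thu: 8:12 AM–3:04 PM = 6 h 52 min; less 45 min break → 6 h 7 min
Fri: 8:26 AM–5:55 PM = 9 h 29 min; less 45 min break → 8 h 44 min
Sat: 7:30 AM–1:26 PM = 5 h 56 min; less 45 min break → 5 h 11 min
Tue reg 5 h 25 min / OT 0 h 0 min; Wed reg 7 h 18 min / OT 0 h 0 min; Thu reg 6 h 7 min / OT 0 h 0 min; Fri reg 8 h 44 min / OT 0 h 0 min; Sat reg 5 h 11 min / OT 0 h 0 min.
Totals: regular 32 h 45 min, overtime 0 h 0 min.

Regular 32.75 hours, overtime 0.00 hours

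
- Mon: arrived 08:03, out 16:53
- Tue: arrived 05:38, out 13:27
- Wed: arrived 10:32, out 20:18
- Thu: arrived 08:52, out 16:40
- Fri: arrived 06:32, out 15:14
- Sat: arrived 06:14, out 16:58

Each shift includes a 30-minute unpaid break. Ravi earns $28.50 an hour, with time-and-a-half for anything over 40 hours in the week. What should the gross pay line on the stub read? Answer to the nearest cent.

Mon: 08:03–16:53 = 8 h 50 min; less 30 min break → 8 h 20 min
Tue: 05:38–13:27 = 7 h 49 min; less 30 min break → 7 h 19 min
Wed: 10:32–20:18 = 9 h 46 min; less 30 min break → 9 h 16 min
Thu: 08:52–16:40 = 7 h 48 min; less 30 min break → 7 h 18 min
Fri: 06:32–15:14 = 8 h 42 min; less 30 min break → 8 h 12 min
Sat: 06:14–16:58 = 10 h 44 min; less 30 min break → 10 h 14 min
Total worked: 50 h 39 min = 3039 min.
Regular 40 h 0 min = 2400 min at $28.50/h; overtime 10 h 39 min = 639 min at $42.75/h.
Pay = (2400 × $28.50 + 639 × $42.75) ÷ 60 = $1595.29.

$1595.29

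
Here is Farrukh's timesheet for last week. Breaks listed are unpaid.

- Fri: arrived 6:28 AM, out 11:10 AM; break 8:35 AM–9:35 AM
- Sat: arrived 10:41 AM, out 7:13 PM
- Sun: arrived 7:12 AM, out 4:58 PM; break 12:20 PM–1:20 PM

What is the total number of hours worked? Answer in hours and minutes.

Fri: 6:28 AM–11:10 AM = 4 h 42 min; less 60 min break → 3 h 42 min
Sat: 10:41 AM–7:13 PM = 8 h 32 min
Sun: 7:12 AM–4:58 PM = 9 h 46 min; less 60 min break → 8 h 46 min
Total: 3 h 42 min + 8 h 32 min + 8 h 46 min = 21 h 0 min.

21 h 0 min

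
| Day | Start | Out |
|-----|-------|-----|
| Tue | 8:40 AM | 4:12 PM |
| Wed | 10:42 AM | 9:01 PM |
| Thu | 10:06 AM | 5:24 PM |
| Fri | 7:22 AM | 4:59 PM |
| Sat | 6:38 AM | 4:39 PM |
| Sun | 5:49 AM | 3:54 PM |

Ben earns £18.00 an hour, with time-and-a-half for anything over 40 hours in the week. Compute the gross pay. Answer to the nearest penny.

Tue: 8:40 AM–4:12 PM = 7 h 32 min
Wed: 10:42 AM–9:01 PM = 10 h 19 min
Thu: 10:06 AM–5:24 PM = 7 h 18 min
Fri: 7:22 AM–4:59 PM = 9 h 37 min
Sat: 6:38 AM–4:39 PM = 10 h 1 min
Sun: 5:49 AM–3:54 PM = 10 h 5 min
Total worked: 54 h 52 min = 3292 min.
Regular 40 h 0 min = 2400 min at £18.00/h; overtime 14 h 52 min = 892 min at £27.00/h.
Pay = (2400 × £18.00 + 892 × £27.00) ÷ 60 = £1121.40.

£1121.40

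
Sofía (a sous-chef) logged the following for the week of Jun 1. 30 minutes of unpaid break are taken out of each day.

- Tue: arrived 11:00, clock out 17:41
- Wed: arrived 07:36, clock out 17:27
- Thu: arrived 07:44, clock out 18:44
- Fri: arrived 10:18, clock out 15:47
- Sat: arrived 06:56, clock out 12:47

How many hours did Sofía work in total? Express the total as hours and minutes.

36 h 22 min

Tue: 11:00–17:41 = 6 h 41 min; less 30 min break → 6 h 11 min
Wed: 07:36–17:27 = 9 h 51 min; less 30 min break → 9 h 21 min
Thu: 07:44–18:44 = 11 h 0 min; less 30 min break → 10 h 30 min
Fri: 10:18–15:47 = 5 h 29 min; less 30 min break → 4 h 59 min
Sat: 06:56–12:47 = 5 h 51 min; less 30 min break → 5 h 21 min
Total: 6 h 11 min + 9 h 21 min + 10 h 30 min + 4 h 59 min + 5 h 21 min = 36 h 22 min.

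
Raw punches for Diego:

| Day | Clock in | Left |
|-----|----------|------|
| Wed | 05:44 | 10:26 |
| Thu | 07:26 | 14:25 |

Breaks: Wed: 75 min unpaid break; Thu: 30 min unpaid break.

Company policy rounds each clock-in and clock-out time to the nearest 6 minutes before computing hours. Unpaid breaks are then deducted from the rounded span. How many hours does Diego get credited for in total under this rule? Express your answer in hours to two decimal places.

9.95 hours

Wed: in 05:44→05:42, out 10:26→10:24; 4 h 42 min − 75 min = 3 h 27 min
Thu: in 07:26→07:24, out 14:25→14:24; 7 h 0 min − 30 min = 6 h 30 min
Total credited: 9 h 57 min.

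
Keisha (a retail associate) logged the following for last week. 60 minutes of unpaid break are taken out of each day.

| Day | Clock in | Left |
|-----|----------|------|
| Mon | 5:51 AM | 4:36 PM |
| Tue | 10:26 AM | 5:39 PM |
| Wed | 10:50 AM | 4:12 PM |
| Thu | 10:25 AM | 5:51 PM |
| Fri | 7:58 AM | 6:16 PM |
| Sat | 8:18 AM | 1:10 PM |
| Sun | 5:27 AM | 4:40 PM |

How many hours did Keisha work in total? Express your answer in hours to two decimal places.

Mon: 5:51 AM–4:36 PM = 10 h 45 min; less 60 min break → 9 h 45 min
Tue: 10:26 AM–5:39 PM = 7 h 13 min; less 60 min break → 6 h 13 min
Wed: 10:50 AM–4:12 PM = 5 h 22 min; less 60 min break → 4 h 22 min
Thu: 10:25 AM–5:51 PM = 7 h 26 min; less 60 min break → 6 h 26 min
Fri: 7:58 AM–6:16 PM = 10 h 18 min; less 60 min break → 9 h 18 min
Sat: 8:18 AM–1:10 PM = 4 h 52 min; less 60 min break → 3 h 52 min
Sun: 5:27 AM–4:40 PM = 11 h 13 min; less 60 min break → 10 h 13 min
Total: 9 h 45 min + 6 h 13 min + 4 h 22 min + 6 h 26 min + 9 h 18 min + 3 h 52 min + 10 h 13 min = 50 h 9 min.

50.15 hours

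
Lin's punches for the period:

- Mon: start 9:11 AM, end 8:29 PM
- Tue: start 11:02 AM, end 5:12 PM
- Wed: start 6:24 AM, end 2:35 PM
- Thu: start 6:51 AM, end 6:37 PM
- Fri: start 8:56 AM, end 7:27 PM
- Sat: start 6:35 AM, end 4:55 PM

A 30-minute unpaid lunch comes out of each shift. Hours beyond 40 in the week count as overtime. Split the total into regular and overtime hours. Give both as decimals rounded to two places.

Regular 40.00 hours, overtime 15.27 hours

Mon: 9:11 AM–8:29 PM = 11 h 18 min; less 30 min break → 10 h 48 min
Tue: 11:02 AM–5:12 PM = 6 h 10 min; less 30 min break → 5 h 40 min
Wed: 6:24 AM–2:35 PM = 8 h 11 min; less 30 min break → 7 h 41 min
Thu: 6:51 AM–6:37 PM = 11 h 46 min; less 30 min break → 11 h 16 min
Fri: 8:56 AM–7:27 PM = 10 h 31 min; less 30 min break → 10 h 1 min
Sat: 6:35 AM–4:55 PM = 10 h 20 min; less 30 min break → 9 h 50 min
Total worked: 55 h 16 min = 55.27 h.
Threshold 40 h → overtime 15 h 16 min, regular 40 h 0 min.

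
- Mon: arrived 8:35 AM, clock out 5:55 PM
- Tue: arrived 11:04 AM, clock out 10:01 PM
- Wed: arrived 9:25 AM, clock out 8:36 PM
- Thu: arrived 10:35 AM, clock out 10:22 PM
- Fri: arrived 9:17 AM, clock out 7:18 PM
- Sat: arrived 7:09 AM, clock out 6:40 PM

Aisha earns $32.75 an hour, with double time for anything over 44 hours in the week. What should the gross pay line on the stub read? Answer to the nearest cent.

Mon: 8:35 AM–5:55 PM = 9 h 20 min
Tue: 11:04 AM–10:01 PM = 10 h 57 min
Wed: 9:25 AM–8:36 PM = 11 h 11 min
Thu: 10:35 AM–10:22 PM = 11 h 47 min
Fri: 9:17 AM–7:18 PM = 10 h 1 min
Sat: 7:09 AM–6:40 PM = 11 h 31 min
Total worked: 64 h 47 min = 3887 min.
Regular 44 h 0 min = 2640 min at $32.75/h; overtime 20 h 47 min = 1247 min at $65.50/h.
Pay = (2640 × $32.75 + 1247 × $65.50) ÷ 60 = $2802.31.

$2802.31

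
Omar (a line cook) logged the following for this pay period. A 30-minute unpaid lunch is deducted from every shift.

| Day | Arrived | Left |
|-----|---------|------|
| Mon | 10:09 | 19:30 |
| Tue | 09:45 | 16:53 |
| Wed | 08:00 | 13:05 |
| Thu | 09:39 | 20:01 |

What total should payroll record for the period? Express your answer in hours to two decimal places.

Mon: 10:09–19:30 = 9 h 21 min; less 30 min break → 8 h 51 min
Tue: 09:45–16:53 = 7 h 8 min; less 30 min break → 6 h 38 min
Wed: 08:00–13:05 = 5 h 5 min; less 30 min break → 4 h 35 min
Thu: 09:39–20:01 = 10 h 22 min; less 30 min break → 9 h 52 min
Total: 8 h 51 min + 6 h 38 min + 4 h 35 min + 9 h 52 min = 29 h 56 min.

29.93 hours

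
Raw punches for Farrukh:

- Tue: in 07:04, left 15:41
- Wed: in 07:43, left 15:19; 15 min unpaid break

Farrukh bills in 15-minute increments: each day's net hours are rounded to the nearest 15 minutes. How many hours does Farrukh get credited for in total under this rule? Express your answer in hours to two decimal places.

15.75 hours

Tue: 07:04–15:41 = 8 h 37 min → rounds to 8 h 30 min
Wed: 07:43–15:19 = 7 h 36 min − 15 min = 7 h 21 min → rounds to 7 h 15 min
Total credited: 15 h 45 min.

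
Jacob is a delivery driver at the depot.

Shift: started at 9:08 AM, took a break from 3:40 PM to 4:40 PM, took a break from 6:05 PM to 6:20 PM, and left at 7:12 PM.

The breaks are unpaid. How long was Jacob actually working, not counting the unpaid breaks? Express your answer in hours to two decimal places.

8.82 hours

Shift: 9:08 AM–7:12 PM = 10 h 4 min; less 75 min break → 8 h 49 min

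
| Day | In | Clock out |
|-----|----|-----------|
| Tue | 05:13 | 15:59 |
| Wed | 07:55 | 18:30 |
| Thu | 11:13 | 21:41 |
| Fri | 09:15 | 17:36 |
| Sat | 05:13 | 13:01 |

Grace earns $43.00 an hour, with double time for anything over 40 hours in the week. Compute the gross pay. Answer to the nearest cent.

$2405.13

Tue: 05:13–15:59 = 10 h 46 min
Wed: 07:55–18:30 = 10 h 35 min
Thu: 11:13–21:41 = 10 h 28 min
Fri: 09:15–17:36 = 8 h 21 min
Sat: 05:13–13:01 = 7 h 48 min
Total worked: 47 h 58 min = 2878 min.
Regular 40 h 0 min = 2400 min at $43.00/h; overtime 7 h 58 min = 478 min at $86.00/h.
Pay = (2400 × $43.00 + 478 × $86.00) ÷ 60 = $2405.13.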